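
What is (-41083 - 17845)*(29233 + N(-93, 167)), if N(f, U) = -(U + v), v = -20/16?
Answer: -1712874908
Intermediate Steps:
v = -5/4 (v = -20*1/16 = -5/4 ≈ -1.2500)
N(f, U) = 5/4 - U (N(f, U) = -(U - 5/4) = -(-5/4 + U) = 5/4 - U)
(-41083 - 17845)*(29233 + N(-93, 167)) = (-41083 - 17845)*(29233 + (5/4 - 1*167)) = -58928*(29233 + (5/4 - 167)) = -58928*(29233 - 663/4) = -58928*116269/4 = -1712874908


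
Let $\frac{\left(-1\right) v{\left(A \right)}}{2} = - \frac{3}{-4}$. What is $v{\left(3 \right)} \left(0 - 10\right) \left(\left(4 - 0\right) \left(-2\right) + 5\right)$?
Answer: $-45$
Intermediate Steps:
$v{\left(A \right)} = - \frac{3}{2}$ ($v{\left(A \right)} = - 2 \left(- \frac{3}{-4}\right) = - 2 \left(\left(-3\right) \left(- \frac{1}{4}\right)\right) = \left(-2\right) \frac{3}{4} = - \frac{3}{2}$)
$v{\left(3 \right)} \left(0 - 10\right) \left(\left(4 - 0\right) \left(-2\right) + 5\right) = - \frac{3 \left(0 - 10\right)}{2} \left(\left(4 - 0\right) \left(-2\right) + 5\right) = \left(- \frac{3}{2}\right) \left(-10\right) \left(\left(4 + 0\right) \left(-2\right) + 5\right) = 15 \left(4 \left(-2\right) + 5\right) = 15 \left(-8 + 5\right) = 15 \left(-3\right) = -45$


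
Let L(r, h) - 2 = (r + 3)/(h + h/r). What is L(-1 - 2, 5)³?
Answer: 8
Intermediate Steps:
L(r, h) = 2 + (3 + r)/(h + h/r) (L(r, h) = 2 + (r + 3)/(h + h/r) = 2 + (3 + r)/(h + h/r))
L(-1 - 2, 5)³ = (((-1 - 2)² + 2*5 + 3*(-1 - 2) + 2*5*(-1 - 2))/(5*(1 + (-1 - 2))))³ = (((-3)² + 10 + 3*(-3) + 2*5*(-3))/(5*(1 - 3)))³ = ((⅕)*(9 + 10 - 9 - 30)/(-2))³ = ((⅕)*(-½)*(-20))³ = 2³ = 8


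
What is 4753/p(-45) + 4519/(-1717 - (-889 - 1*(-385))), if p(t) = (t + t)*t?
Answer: -12536561/4912650 ≈ -2.5519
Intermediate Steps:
p(t) = 2*t**2 (p(t) = (2*t)*t = 2*t**2)
4753/p(-45) + 4519/(-1717 - (-889 - 1*(-385))) = 4753/((2*(-45)**2)) + 4519/(-1717 - (-889 - 1*(-385))) = 4753/((2*2025)) + 4519/(-1717 - (-889 + 385)) = 4753/4050 + 4519/(-1717 - 1*(-504)) = 4753*(1/4050) + 4519/(-1717 + 504) = 4753/4050 + 4519/(-1213) = 4753/4050 + 4519*(-1/1213) = 4753/4050 - 4519/1213 = -12536561/4912650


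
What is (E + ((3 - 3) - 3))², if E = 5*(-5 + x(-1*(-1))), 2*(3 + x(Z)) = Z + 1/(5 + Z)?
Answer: 231361/144 ≈ 1606.7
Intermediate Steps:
x(Z) = -3 + Z/2 + 1/(2*(5 + Z)) (x(Z) = -3 + (Z + 1/(5 + Z))/2 = -3 + (Z/2 + 1/(2*(5 + Z))) = -3 + Z/2 + 1/(2*(5 + Z)))
E = -445/12 (E = 5*(-5 + (-29 + (-1*(-1))² - (-1)*(-1))/(2*(5 - 1*(-1)))) = 5*(-5 + (-29 + 1² - 1*1)/(2*(5 + 1))) = 5*(-5 + (½)*(-29 + 1 - 1)/6) = 5*(-5 + (½)*(⅙)*(-29)) = 5*(-5 - 29/12) = 5*(-89/12) = -445/12 ≈ -37.083)
(E + ((3 - 3) - 3))² = (-445/12 + ((3 - 3) - 3))² = (-445/12 + (0 - 3))² = (-445/12 - 3)² = (-481/12)² = 231361/144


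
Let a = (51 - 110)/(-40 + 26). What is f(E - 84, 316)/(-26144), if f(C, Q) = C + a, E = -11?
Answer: 1271/366016 ≈ 0.0034725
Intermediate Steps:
a = 59/14 (a = -59/(-14) = -59*(-1/14) = 59/14 ≈ 4.2143)
f(C, Q) = 59/14 + C (f(C, Q) = C + 59/14 = 59/14 + C)
f(E - 84, 316)/(-26144) = (59/14 + (-11 - 84))/(-26144) = (59/14 - 95)*(-1/26144) = -1271/14*(-1/26144) = 1271/366016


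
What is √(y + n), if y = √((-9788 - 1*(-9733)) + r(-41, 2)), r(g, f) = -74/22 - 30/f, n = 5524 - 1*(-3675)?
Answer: √(1113079 + 11*I*√8877)/11 ≈ 95.911 + 0.044652*I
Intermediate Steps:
n = 9199 (n = 5524 + 3675 = 9199)
r(g, f) = -37/11 - 30/f (r(g, f) = -74*1/22 - 30/f = -37/11 - 30/f)
y = I*√8877/11 (y = √((-9788 - 1*(-9733)) + (-37/11 - 30/2)) = √((-9788 + 9733) + (-37/11 - 30*½)) = √(-55 + (-37/11 - 15)) = √(-55 - 202/11) = √(-807/11) = I*√8877/11 ≈ 8.5653*I)
√(y + n) = √(I*√8877/11 + 9199) = √(9199 + I*√8877/11)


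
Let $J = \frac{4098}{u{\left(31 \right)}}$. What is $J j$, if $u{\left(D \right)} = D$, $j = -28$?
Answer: $- \frac{114744}{31} \approx -3701.4$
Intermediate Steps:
$J = \frac{4098}{31} \approx 132.19$
$J j = \frac{4098}{31} \left(-28\right) = - \frac{114744}{31}$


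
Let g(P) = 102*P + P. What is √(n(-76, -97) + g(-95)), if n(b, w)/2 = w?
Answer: I*√9979 ≈ 99.895*I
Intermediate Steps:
g(P) = 103*P
n(b, w) = 2*w
√(n(-76, -97) + g(-95)) = √(2*(-97) + 103*(-95)) = √(-194 - 9785) = √(-9979) = I*√9979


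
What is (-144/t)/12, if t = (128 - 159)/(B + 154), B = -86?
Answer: 816/31 ≈ 26.323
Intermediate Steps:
t = -31/68 (t = (128 - 159)/(-86 + 154) = -31/68 ≈ -0.45588)
(-144/t)/12 = (-144/(-31/68))/12 = (-144*(-68/31))/12 = (1/12)*(9792/31) = 816/31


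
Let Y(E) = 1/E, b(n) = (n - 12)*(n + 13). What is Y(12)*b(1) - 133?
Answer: -875/6 ≈ -145.83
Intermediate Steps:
b(n) = (-12 + n)*(13 + n)
Y(12)*b(1) - 133 = (-156 + 1 + 1²)/12 - 133 = (-156 + 1 + 1)/12 - 133 = (1/12)*(-154) - 133 = -77/6 - 133 = -875/6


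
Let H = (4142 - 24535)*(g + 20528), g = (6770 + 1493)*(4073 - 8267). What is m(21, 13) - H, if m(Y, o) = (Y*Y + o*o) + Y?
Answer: -706301235511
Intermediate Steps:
g = -34655022 (g = 8263*(-4194) = -34655022)
m(Y, o) = Y + Y**2 + o**2 (m(Y, o) = (Y**2 + o**2) + Y = Y + Y**2 + o**2)
H = 706301236142 (H = (4142 - 24535)*(-34655022 + 20528) = -20393*(-34634494) = 706301236142)
m(21, 13) - H = (21 + 21**2 + 13**2) - 1*706301236142 = (21 + 441 + 169) - 706301236142 = 631 - 706301236142 = -706301235511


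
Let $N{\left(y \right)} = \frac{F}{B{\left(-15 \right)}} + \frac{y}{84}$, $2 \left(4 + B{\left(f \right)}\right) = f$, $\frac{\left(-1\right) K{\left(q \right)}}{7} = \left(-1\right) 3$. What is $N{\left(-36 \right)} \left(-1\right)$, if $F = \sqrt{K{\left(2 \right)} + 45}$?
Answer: $\frac{3}{7} + \frac{2 \sqrt{66}}{23} \approx 1.135$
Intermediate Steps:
$K{\left(q \right)} = 21$ ($K{\left(q \right)} = - 7 \left(\left(-1\right) 3\right) = \left(-7\right) \left(-3\right) = 21$)
$B{\left(f \right)} = -4 + \frac{f}{2}$
$F = \sqrt{66}$ ($F = \sqrt{21 + 45} = \sqrt{66} \approx 8.124$)
$N{\left(y \right)} = - \frac{2 \sqrt{66}}{23} + \frac{y}{84}$ ($N{\left(y \right)} = \frac{\sqrt{66}}{-4 + \frac{1}{2} \left(-15\right)} + \frac{y}{84} = \frac{\sqrt{66}}{-4 - \frac{15}{2}} + y \frac{1}{84} = \frac{\sqrt{66}}{- \frac{23}{2}} + \frac{y}{84} = \sqrt{66} \left(- \frac{2}{23}\right) + \frac{y}{84} = - \frac{2 \sqrt{66}}{23} + \frac{y}{84}$)
$N{\left(-36 \right)} \left(-1\right) = \left(- \frac{2 \sqrt{66}}{23} + \frac{1}{84} \left(-36\right)\right) \left(-1\right) = \left(- \frac{2 \sqrt{66}}{23} - \frac{3}{7}\right) \left(-1\right) = \left(- \frac{3}{7} - \frac{2 \sqrt{66}}{23}\right) \left(-1\right) = \frac{3}{7} + \frac{2 \sqrt{66}}{23}$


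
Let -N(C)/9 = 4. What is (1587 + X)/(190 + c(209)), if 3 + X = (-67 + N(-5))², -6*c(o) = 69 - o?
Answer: 36579/640 ≈ 57.155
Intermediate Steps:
c(o) = -23/2 + o/6 (c(o) = -(69 - o)/6 = -23/2 + o/6)
N(C) = -36 (N(C) = -9*4 = -36)
X = 10606 (X = -3 + (-67 - 36)² = -3 + (-103)² = -3 + 10609 = 10606)
(1587 + X)/(190 + c(209)) = (1587 + 10606)/(190 + (-23/2 + (⅙)*209)) = 12193/(190 + (-23/2 + 209/6)) = 12193/(190 + 70/3) = 12193/(640/3) = 12193*(3/640) = 36579/640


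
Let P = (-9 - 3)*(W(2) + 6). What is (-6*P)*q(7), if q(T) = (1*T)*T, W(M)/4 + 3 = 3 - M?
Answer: -7056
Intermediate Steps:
W(M) = -4*M (W(M) = -12 + 4*(3 - M) = -12 + (12 - 4*M) = -4*M)
P = 24 (P = (-9 - 3)*(-4*2 + 6) = -12*(-8 + 6) = -12*(-2) = 24)
q(T) = T**2 (q(T) = T*T = T**2)
(-6*P)*q(7) = -6*24*7**2 = -144*49 = -7056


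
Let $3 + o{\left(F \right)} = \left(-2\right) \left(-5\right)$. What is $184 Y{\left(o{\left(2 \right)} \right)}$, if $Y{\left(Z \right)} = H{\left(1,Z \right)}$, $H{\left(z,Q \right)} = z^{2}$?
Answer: $184$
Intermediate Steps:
$o{\left(F \right)} = 7$ ($o{\left(F \right)} = -3 - -10 = -3 + 10 = 7$)
$Y{\left(Z \right)} = 1$ ($Y{\left(Z \right)} = 1^{2} = 1$)
$184 Y{\left(o{\left(2 \right)} \right)} = 184 \cdot 1 = 184$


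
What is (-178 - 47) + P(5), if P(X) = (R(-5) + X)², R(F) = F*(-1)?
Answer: -125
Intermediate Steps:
R(F) = -F
P(X) = (5 + X)² (P(X) = (-1*(-5) + X)² = (5 + X)²)
(-178 - 47) + P(5) = (-178 - 47) + (5 + 5)² = -225 + 10² = -225 + 100 = -125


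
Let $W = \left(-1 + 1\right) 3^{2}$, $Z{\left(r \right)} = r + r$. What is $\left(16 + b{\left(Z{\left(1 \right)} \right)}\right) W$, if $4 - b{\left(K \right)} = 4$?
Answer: $0$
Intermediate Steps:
$Z{\left(r \right)} = 2 r$
$b{\left(K \right)} = 0$ ($b{\left(K \right)} = 4 - 4 = 0$)
$W = 0$ ($W = 0 \cdot 9 = 0$)
$\left(16 + b{\left(Z{\left(1 \right)} \right)}\right) W = \left(16 + 0\right) 0 = 16 \cdot 0 = 0$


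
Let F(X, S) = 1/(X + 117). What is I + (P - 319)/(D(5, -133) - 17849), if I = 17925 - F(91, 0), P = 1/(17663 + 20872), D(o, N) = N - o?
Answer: 2584264195123067/144170841360 ≈ 17925.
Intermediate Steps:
F(X, S) = 1/(117 + X)
P = 1/38535 ≈ 2.5950e-5
I = 3728399/208 (I = 17925 - 1/(117 + 91) = 17925 - 1/208 = 3728399/208 ≈ 17925.)
I + (P - 319)/(D(5, -133) - 17849) = 3728399/208 + (1/38535 - 319)/((-133 - 1*5) - 17849) = 3728399/208 - 12292664/(38535*((-133 - 5) - 17849)) = 3728399/208 - 12292664/(38535*(-138 - 17849)) = 3728399/208 - 12292664/38535/(-17987) = 3728399/208 - 12292664/38535*(-1/17987) = 3728399/208 + 12292664/693129045 = 2584264195123067/144170841360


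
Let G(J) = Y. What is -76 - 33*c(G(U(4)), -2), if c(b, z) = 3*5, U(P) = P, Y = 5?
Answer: -571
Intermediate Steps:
G(J) = 5
c(b, z) = 15
-76 - 33*c(G(U(4)), -2) = -76 - 33*15 = -76 - 495 = -571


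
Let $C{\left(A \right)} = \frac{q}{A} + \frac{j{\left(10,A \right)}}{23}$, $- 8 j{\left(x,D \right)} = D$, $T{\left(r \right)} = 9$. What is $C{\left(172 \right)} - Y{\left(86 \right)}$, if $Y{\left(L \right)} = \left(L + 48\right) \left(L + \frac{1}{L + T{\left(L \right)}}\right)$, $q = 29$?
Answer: $- \frac{4331767729}{375820} \approx -11526.0$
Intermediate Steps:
$j{\left(x,D \right)} = - \frac{D}{8}$
$C{\left(A \right)} = \frac{29}{A} - \frac{A}{184}$ ($C{\left(A \right)} = \frac{29}{A} + \frac{\left(- \frac{1}{8}\right) A}{23} = \frac{29}{A} + - \frac{A}{8} \cdot \frac{1}{23} = \frac{29}{A} - \frac{A}{184}$)
$Y{\left(L \right)} = \left(48 + L\right) \left(L + \frac{1}{9 + L}\right)$ ($Y{\left(L \right)} = \left(L + 48\right) \left(L + \frac{1}{L + 9}\right) = \left(48 + L\right) \left(L + \frac{1}{9 + L}\right)$)
$C{\left(172 \right)} - Y{\left(86 \right)} = \left(\frac{29}{172} - \frac{43}{46}\right) - \frac{48 + 86^{3} + 57 \cdot 86^{2} + 433 \cdot 86}{9 + 86} = \left(29 \cdot \frac{1}{172} - \frac{43}{46}\right) - \frac{48 + 636056 + 57 \cdot 7396 + 37238}{95} = \left(\frac{29}{172} - \frac{43}{46}\right) - \frac{48 + 636056 + 421572 + 37238}{95} = - \frac{3031}{3956} - \frac{1}{95} \cdot 1094914 = - \frac{3031}{3956} - \frac{1094914}{95} = - \frac{4331767729}{375820}$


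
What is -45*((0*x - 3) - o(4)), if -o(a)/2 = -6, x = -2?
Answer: 675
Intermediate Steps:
o(a) = 12 (o(a) = -2*(-6) = 12)
-45*((0*x - 3) - o(4)) = -45*((0*(-2) - 3) - 1*12) = -45*((0 - 3) - 12) = -45*(-3 - 12) = -45*(-15) = 675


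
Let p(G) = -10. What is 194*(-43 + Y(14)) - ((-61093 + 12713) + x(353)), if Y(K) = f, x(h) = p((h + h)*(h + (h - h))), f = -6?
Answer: 38884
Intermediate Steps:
x(h) = -10
Y(K) = -6
194*(-43 + Y(14)) - ((-61093 + 12713) + x(353)) = 194*(-43 - 6) - ((-61093 + 12713) - 10) = 194*(-49) - (-48380 - 10) = -9506 - 1*(-48390) = -9506 + 48390 = 38884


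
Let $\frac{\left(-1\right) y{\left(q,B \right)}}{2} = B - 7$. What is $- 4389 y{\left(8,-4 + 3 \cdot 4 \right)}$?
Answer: $8778$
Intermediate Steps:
$y{\left(q,B \right)} = 14 - 2 B$ ($y{\left(q,B \right)} = - 2 \left(B - 7\right) = - 2 \left(-7 + B\right) = 14 - 2 B$)
$- 4389 y{\left(8,-4 + 3 \cdot 4 \right)} = - 4389 \left(14 - 2 \left(-4 + 3 \cdot 4\right)\right) = - 4389 \left(14 - 2 \left(-4 + 12\right)\right) = - 4389 \left(14 - 16\right) = \left(-4389\right) \left(-2\right) = 8778$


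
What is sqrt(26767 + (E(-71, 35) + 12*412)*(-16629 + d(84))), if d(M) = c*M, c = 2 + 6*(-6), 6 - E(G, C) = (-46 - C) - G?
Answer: I*sqrt(96618833) ≈ 9829.5*I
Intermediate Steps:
E(G, C) = 52 + C + G (E(G, C) = 6 - ((-46 - C) - G) = 6 - (-46 - C - G) = 6 + (46 + C + G) = 52 + C + G)
c = -34 (c = 2 - 36 = -34)
d(M) = -34*M
sqrt(26767 + (E(-71, 35) + 12*412)*(-16629 + d(84))) = sqrt(26767 + ((52 + 35 - 71) + 12*412)*(-16629 - 34*84)) = sqrt(26767 + (16 + 4944)*(-16629 - 2856)) = sqrt(26767 + 4960*(-19485)) = sqrt(26767 - 96645600) = sqrt(-96618833) = I*sqrt(96618833)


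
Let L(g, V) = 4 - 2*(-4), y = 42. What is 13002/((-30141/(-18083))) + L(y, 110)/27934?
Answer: 5556436048/712317 ≈ 7800.5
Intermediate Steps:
L(g, V) = 12 (L(g, V) = 4 + 8 = 12)
13002/((-30141/(-18083))) + L(y, 110)/27934 = 13002/((-30141/(-18083))) + 12/27934 = 13002/((-30141*(-1/18083))) + 12*(1/27934) = 13002/(30141/18083) + 6/13967 = 13002*(18083/30141) + 6/13967 = 397826/51 + 6/13967 = 5556436048/712317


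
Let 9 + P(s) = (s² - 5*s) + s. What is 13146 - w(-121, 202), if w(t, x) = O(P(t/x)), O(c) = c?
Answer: 536664211/40804 ≈ 13152.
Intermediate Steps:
P(s) = -9 + s² - 4*s (P(s) = -9 + ((s² - 5*s) + s) = -9 + (s² - 4*s) = -9 + s² - 4*s)
w(t, x) = -9 + t²/x² - 4*t/x (w(t, x) = -9 + (t/x)² - 4*t/x = -9 + t²/x² - 4*t/x)
13146 - w(-121, 202) = 13146 - (-9 + (-121)²/202² - 4*(-121)/202) = 13146 - (-9 + 14641*(1/40804) - 4*(-121)*1/202) = 13146 - (-9 + 14641/40804 + 242/101) = 13146 - 1*(-254827/40804) = 13146 + 254827/40804 = 536664211/40804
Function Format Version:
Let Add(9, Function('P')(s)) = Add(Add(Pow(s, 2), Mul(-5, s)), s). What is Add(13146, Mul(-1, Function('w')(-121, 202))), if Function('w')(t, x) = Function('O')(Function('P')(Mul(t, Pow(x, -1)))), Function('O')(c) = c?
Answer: Rational(536664211, 40804) ≈ 13152.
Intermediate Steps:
Function('P')(s) = Add(-9, Pow(s, 2), Mul(-4, s)) (Function('P')(s) = Add(-9, Add(Add(Pow(s, 2), Mul(-5, s)), s)) = Add(-9, Add(Pow(s, 2), Mul(-4, s))) = Add(-9, Pow(s, 2), Mul(-4, s)))
Function('w')(t, x) = Add(-9, Mul(Pow(t, 2), Pow(x, -2)), Mul(-4, t, Pow(x, -1))) (Function('w')(t, x) = Add(-9, Pow(Mul(t, Pow(x, -1)), 2), Mul(-4, Mul(t, Pow(x, -1)))) = Add(-9, Mul(Pow(t, 2), Pow(x, -2)), Mul(-4, t, Pow(x, -1))))
Add(13146, Mul(-1, Function('w')(-121, 202))) = Add(13146, Mul(-1, Add(-9, Mul(Pow(-121, 2), Pow(202, -2)), Mul(-4, -121, Pow(202, -1))))) = Add(13146, Mul(-1, Add(-9, Mul(14641, Rational(1, 40804)), Mul(-4, -121, Rational(1, 202))))) = Add(13146, Mul(-1, Add(-9, Rational(14641, 40804), Rational(242, 101)))) = Add(13146, Mul(-1, Rational(-254827, 40804))) = Add(13146, Rational(254827, 40804)) = Rational(536664211, 40804)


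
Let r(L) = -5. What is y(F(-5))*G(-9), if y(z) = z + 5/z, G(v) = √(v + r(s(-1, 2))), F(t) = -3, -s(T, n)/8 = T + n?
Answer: -14*I*√14/3 ≈ -17.461*I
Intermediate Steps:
s(T, n) = -8*T - 8*n (s(T, n) = -8*(T + n) = -8*T - 8*n)
G(v) = √(-5 + v) (G(v) = √(v - 5) = √(-5 + v))
y(F(-5))*G(-9) = (-3 + 5/(-3))*√(-5 - 9) = (-3 + 5*(-⅓))*√(-14) = (-3 - 5/3)*(I*√14) = -14*I*√14/3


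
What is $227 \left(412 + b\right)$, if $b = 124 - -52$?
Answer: $133476$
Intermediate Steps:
$b = 176$ ($b = 124 + 52 = 176$)
$227 \left(412 + b\right) = 227 \left(412 + 176\right) = 227 \cdot 588 = 133476$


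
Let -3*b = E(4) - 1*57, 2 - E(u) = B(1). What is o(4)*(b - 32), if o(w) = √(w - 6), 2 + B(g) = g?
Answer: -14*I*√2 ≈ -19.799*I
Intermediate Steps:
B(g) = -2 + g
E(u) = 3 (E(u) = 2 - (-2 + 1) = 2 - 1*(-1) = 2 + 1 = 3)
o(w) = √(-6 + w)
b = 18 (b = -(3 - 1*57)/3 = -(3 - 57)/3 = -⅓*(-54) = 18)
o(4)*(b - 32) = √(-6 + 4)*(18 - 32) = √(-2)*(-14) = (I*√2)*(-14) = -14*I*√2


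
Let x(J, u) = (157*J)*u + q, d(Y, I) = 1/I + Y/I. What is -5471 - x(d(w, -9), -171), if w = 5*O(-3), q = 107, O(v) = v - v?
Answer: -8561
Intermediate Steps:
O(v) = 0
w = 0 (w = 5*0 = 0)
d(Y, I) = 1/I + Y/I
x(J, u) = 107 + 157*J*u (x(J, u) = (157*J)*u + 107 = 157*J*u + 107 = 107 + 157*J*u)
-5471 - x(d(w, -9), -171) = -5471 - (107 + 157*((1 + 0)/(-9))*(-171)) = -5471 - (107 + 157*(-⅑*1)*(-171)) = -5471 - (107 + 157*(-⅑)*(-171)) = -5471 - (107 + 2983) = -5471 - 1*3090 = -5471 - 3090 = -8561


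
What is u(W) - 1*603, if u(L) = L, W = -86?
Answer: -689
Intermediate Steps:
u(W) - 1*603 = -86 - 1*603 = -86 - 603 = -689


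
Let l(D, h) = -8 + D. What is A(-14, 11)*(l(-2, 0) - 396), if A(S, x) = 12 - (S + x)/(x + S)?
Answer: -4466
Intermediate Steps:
A(S, x) = 11 (A(S, x) = 12 - (S + x)/(S + x) = 12 - 1*1 = 12 - 1 = 11)
A(-14, 11)*(l(-2, 0) - 396) = 11*((-8 - 2) - 396) = 11*(-10 - 396) = 11*(-406) = -4466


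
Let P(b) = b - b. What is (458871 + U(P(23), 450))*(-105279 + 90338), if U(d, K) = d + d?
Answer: -6855991611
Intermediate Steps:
P(b) = 0
U(d, K) = 2*d
(458871 + U(P(23), 450))*(-105279 + 90338) = (458871 + 2*0)*(-105279 + 90338) = (458871 + 0)*(-14941) = 458871*(-14941) = -6855991611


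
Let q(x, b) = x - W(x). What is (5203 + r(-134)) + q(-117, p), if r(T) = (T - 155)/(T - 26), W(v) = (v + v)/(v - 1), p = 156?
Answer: 48010171/9440 ≈ 5085.8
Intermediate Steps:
W(v) = 2*v/(-1 + v) (W(v) = (2*v)/(-1 + v) = 2*v/(-1 + v))
q(x, b) = x - 2*x/(-1 + x)
r(T) = (-155 + T)/(-26 + T)
(5203 + r(-134)) + q(-117, p) = (5203 + (-155 - 134)/(-26 - 134)) - 117*(-3 - 117)/(-1 - 117) = (5203 - 289/(-160)) - 117*(-120)/(-118) = (5203 - 1/160*(-289)) - 117*(-1/118)*(-120) = (5203 + 289/160) - 7020/59 = 832769/160 - 7020/59 = 48010171/9440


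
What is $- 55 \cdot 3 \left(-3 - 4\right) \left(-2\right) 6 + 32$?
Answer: $-13828$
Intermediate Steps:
$- 55 \cdot 3 \left(-3 - 4\right) \left(-2\right) 6 + 32 = - 55 \cdot 3 \left(\left(-7\right) \left(-2\right)\right) 6 + 32 = - 55 \cdot 3 \cdot 14 \cdot 6 + 32 = - 55 \cdot 42 \cdot 6 + 32 = \left(-55\right) 252 + 32 = -13860 + 32 = -13828$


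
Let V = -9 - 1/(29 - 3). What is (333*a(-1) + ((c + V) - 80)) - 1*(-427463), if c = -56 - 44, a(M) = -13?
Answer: 10996569/26 ≈ 4.2295e+5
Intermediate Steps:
c = -100
V = -235/26 (V = -9 - 1/26 = -235/26 ≈ -9.0385)
(333*a(-1) + ((c + V) - 80)) - 1*(-427463) = (333*(-13) + ((-100 - 235/26) - 80)) - 1*(-427463) = (-4329 + (-2835/26 - 80)) + 427463 = (-4329 - 4915/26) + 427463 = -117469/26 + 427463 = 10996569/26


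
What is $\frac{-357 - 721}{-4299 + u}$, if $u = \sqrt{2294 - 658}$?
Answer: $\frac{4634322}{18479765} + \frac{2156 \sqrt{409}}{18479765} \approx 0.25314$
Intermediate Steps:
$u = 2 \sqrt{409}$ ($u = \sqrt{1636} = 2 \sqrt{409} \approx 40.448$)
$\frac{-357 - 721}{-4299 + u} = \frac{-357 - 721}{-4299 + 2 \sqrt{409}} = - \frac{1078}{-4299 + 2 \sqrt{409}}$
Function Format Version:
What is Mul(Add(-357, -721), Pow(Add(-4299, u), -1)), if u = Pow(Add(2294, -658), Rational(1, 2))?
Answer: Add(Rational(4634322, 18479765), Mul(Rational(2156, 18479765), Pow(409, Rational(1, 2)))) ≈ 0.25314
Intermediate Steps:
u = Mul(2, Pow(409, Rational(1, 2))) (u = Pow(1636, Rational(1, 2)) = Mul(2, Pow(409, Rational(1, 2))) ≈ 40.448)
Mul(Add(-357, -721), Pow(Add(-4299, u), -1)) = Mul(Add(-357, -721), Pow(Add(-4299, Mul(2, Pow(409, Rational(1, 2)))), -1)) = Mul(-1078, Pow(Add(-4299, Mul(2, Pow(409, Rational(1, 2)))), -1))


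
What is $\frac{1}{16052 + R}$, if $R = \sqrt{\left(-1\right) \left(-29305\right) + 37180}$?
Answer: $\frac{16052}{257600219} - \frac{\sqrt{66485}}{257600219} \approx 6.1313 \cdot 10^{-5}$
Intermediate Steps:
$R = \sqrt{66485}$ ($R = \sqrt{29305 + 37180} = \sqrt{66485} \approx 257.85$)
$\frac{1}{16052 + R} = \frac{1}{16052 + \sqrt{66485}}$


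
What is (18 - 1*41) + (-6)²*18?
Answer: 625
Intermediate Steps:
(18 - 1*41) + (-6)²*18 = (18 - 41) + 36*18 = -23 + 648 = 625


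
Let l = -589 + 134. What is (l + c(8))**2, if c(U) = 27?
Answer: 183184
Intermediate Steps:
l = -455
(l + c(8))**2 = (-455 + 27)**2 = (-428)**2 = 183184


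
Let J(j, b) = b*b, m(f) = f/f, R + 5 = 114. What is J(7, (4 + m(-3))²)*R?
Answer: 68125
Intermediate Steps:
R = 109 (R = -5 + 114 = 109)
m(f) = 1
J(j, b) = b²
J(7, (4 + m(-3))²)*R = ((4 + 1)²)²*109 = (5²)²*109 = 25²*109 = 625*109 = 68125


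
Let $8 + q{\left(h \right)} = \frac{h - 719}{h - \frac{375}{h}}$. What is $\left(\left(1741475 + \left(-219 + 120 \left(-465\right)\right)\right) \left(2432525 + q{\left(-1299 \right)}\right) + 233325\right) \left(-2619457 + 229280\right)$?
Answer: $- \frac{2755333637318325120087223}{281171} \approx -9.7995 \cdot 10^{18}$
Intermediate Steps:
$q{\left(h \right)} = -8 + \frac{-719 + h}{h - \frac{375}{h}}$ ($q{\left(h \right)} = -8 + \frac{h - 719}{h - \frac{375}{h}} = -8 + \frac{-719 + h}{h - \frac{375}{h}}$)
$\left(\left(1741475 + \left(-219 + 120 \left(-465\right)\right)\right) \left(2432525 + q{\left(-1299 \right)}\right) + 233325\right) \left(-2619457 + 229280\right) = \left(\left(1741475 + \left(-219 + 120 \left(-465\right)\right)\right) \left(2432525 + \frac{3000 - -933981 - 7 \left(-1299\right)^{2}}{-375 + \left(-1299\right)^{2}}\right) + 233325\right) \left(-2619457 + 229280\right) = \left(\left(1741475 - 56019\right) \left(2432525 + \frac{3000 + 933981 - 11811807}{-375 + 1687401}\right) + 233325\right) \left(-2390177\right) = \left(\left(1741475 - 56019\right) \left(2432525 + \frac{3000 + 933981 - 11811807}{1687026}\right) + 233325\right) \left(-2390177\right) = \left(1685456 \left(2432525 + \frac{1}{1687026} \left(-10874826\right)\right) + 233325\right) \left(-2390177\right) = \left(1685456 \left(2432525 - \frac{1812471}{281171}\right) + 233325\right) \left(-2390177\right) = \left(1685456 \cdot \frac{683953674304}{281171} + 233325\right) \left(-2390177\right) = \left(\frac{1152773824077722624}{281171} + 233325\right) \left(-2390177\right) = \frac{1152773889681946199}{281171} \left(-2390177\right) = - \frac{2755333637318325120087223}{281171}$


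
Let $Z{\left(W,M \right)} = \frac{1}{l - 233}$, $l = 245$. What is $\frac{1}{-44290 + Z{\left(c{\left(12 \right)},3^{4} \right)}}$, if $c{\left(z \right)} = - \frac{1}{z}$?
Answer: $- \frac{12}{531479} \approx -2.2578 \cdot 10^{-5}$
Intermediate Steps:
$Z{\left(W,M \right)} = \frac{1}{12}$ ($Z{\left(W,M \right)} = \frac{1}{245 - 233} = \frac{1}{12}$)
$\frac{1}{-44290 + Z{\left(c{\left(12 \right)},3^{4} \right)}} = \frac{1}{-44290 + \frac{1}{12}} = \frac{1}{- \frac{531479}{12}} = - \frac{12}{531479}$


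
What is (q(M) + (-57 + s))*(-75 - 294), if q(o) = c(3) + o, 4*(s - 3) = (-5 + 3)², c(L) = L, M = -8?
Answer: 21402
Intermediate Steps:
s = 4 (s = 3 + (-5 + 3)²/4 = 3 + (¼)*(-2)² = 3 + (¼)*4 = 3 + 1 = 4)
q(o) = 3 + o
(q(M) + (-57 + s))*(-75 - 294) = ((3 - 8) + (-57 + 4))*(-75 - 294) = (-5 - 53)*(-369) = -58*(-369) = 21402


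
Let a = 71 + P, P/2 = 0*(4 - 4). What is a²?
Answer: 5041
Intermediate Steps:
P = 0 (P = 2*(0*(4 - 4)) = 2*(0*0) = 2*0 = 0)
a = 71 (a = 71 + 0 = 71)
a² = 71² = 5041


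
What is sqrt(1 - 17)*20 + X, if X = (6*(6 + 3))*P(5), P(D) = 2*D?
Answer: 540 + 80*I ≈ 540.0 + 80.0*I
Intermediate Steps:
X = 540 (X = (6*(6 + 3))*(2*5) = (6*9)*10 = 54*10 = 540)
sqrt(1 - 17)*20 + X = sqrt(1 - 17)*20 + 540 = sqrt(-16)*20 + 540 = (4*I)*20 + 540 = 80*I + 540 = 540 + 80*I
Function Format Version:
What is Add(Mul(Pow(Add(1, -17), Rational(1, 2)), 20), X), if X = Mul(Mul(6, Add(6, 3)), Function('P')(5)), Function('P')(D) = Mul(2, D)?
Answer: Add(540, Mul(80, I)) ≈ Add(540.00, Mul(80.000, I))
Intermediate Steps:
X = 540 (X = Mul(Mul(6, Add(6, 3)), Mul(2, 5)) = Mul(Mul(6, 9), 10) = Mul(54, 10) = 540)
Add(Mul(Pow(Add(1, -17), Rational(1, 2)), 20), X) = Add(Mul(Pow(Add(1, -17), Rational(1, 2)), 20), 540) = Add(Mul(Pow(-16, Rational(1, 2)), 20), 540) = Add(Mul(Mul(4, I), 20), 540) = Add(Mul(80, I), 540) = Add(540, Mul(80, I))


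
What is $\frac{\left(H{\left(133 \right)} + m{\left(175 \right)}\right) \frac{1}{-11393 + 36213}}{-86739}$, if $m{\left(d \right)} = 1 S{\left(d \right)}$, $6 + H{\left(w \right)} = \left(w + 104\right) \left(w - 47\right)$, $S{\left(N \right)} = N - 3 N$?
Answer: $- \frac{589}{63319470} \approx -9.302 \cdot 10^{-6}$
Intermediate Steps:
$S{\left(N \right)} = - 2 N$
$H{\left(w \right)} = -6 + \left(-47 + w\right) \left(104 + w\right)$ ($H{\left(w \right)} = -6 + \left(w + 104\right) \left(w - 47\right) = -6 + \left(104 + w\right) \left(-47 + w\right) = -6 + \left(-47 + w\right) \left(104 + w\right)$)
$m{\left(d \right)} = - 2 d$ ($m{\left(d \right)} = 1 \left(- 2 d\right) = - 2 d$)
$\frac{\left(H{\left(133 \right)} + m{\left(175 \right)}\right) \frac{1}{-11393 + 36213}}{-86739} = \frac{\left(\left(-4894 + 133^{2} + 57 \cdot 133\right) - 350\right) \frac{1}{-11393 + 36213}}{-86739} = \frac{\left(-4894 + 17689 + 7581\right) - 350}{24820} \left(- \frac{1}{86739}\right) = \left(20376 - 350\right) \frac{1}{24820} \left(- \frac{1}{86739}\right) = 20026 \cdot \frac{1}{24820} \left(- \frac{1}{86739}\right) = \frac{589}{730} \left(- \frac{1}{86739}\right) = - \frac{589}{63319470}$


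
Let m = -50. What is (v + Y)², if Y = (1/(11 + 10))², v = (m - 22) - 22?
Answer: 1718351209/194481 ≈ 8835.6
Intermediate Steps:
v = -94 (v = (-50 - 22) - 22 = -72 - 22 = -94)
Y = 1/441 (Y = (1/21)² = 1/441 ≈ 0.0022676)
(v + Y)² = (-94 + 1/441)² = (-41453/441)² = 1718351209/194481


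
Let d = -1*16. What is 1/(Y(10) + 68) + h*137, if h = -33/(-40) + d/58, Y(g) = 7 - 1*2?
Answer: 6371797/84680 ≈ 75.246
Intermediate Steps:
d = -16
Y(g) = 5 (Y(g) = 7 - 2 = 5)
h = 637/1160 (h = -33/(-40) - 16/58 = -33*(-1/40) - 16*1/58 = 33/40 - 8/29 = 637/1160 ≈ 0.54914)
1/(Y(10) + 68) + h*137 = 1/(5 + 68) + (637/1160)*137 = 1/73 + 87269/1160 = 6371797/84680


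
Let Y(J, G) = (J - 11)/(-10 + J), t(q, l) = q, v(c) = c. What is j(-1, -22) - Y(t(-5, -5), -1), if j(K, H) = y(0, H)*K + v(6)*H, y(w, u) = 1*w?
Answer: -1996/15 ≈ -133.07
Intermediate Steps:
Y(J, G) = (-11 + J)/(-10 + J)
y(w, u) = w
j(K, H) = 6*H (j(K, H) = 0*K + 6*H = 0 + 6*H = 6*H)
j(-1, -22) - Y(t(-5, -5), -1) = 6*(-22) - (-11 - 5)/(-10 - 5) = -132 - (-16)/(-15) = -132 - (-1)*(-16)/15 = -132 - 1*16/15 = -132 - 16/15 = -1996/15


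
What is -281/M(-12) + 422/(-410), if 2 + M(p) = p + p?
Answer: 52119/5330 ≈ 9.7784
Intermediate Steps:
M(p) = -2 + 2*p (M(p) = -2 + (p + p) = -2 + 2*p)
-281/M(-12) + 422/(-410) = -281/(-2 + 2*(-12)) + 422/(-410) = -281/(-2 - 24) + 422*(-1/410) = -281/(-26) - 211/205 = -281*(-1/26) - 211/205 = 281/26 - 211/205 = 52119/5330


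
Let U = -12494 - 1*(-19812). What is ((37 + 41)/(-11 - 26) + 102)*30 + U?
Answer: 381646/37 ≈ 10315.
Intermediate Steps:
U = 7318 (U = -12494 + 19812 = 7318)
((37 + 41)/(-11 - 26) + 102)*30 + U = ((37 + 41)/(-11 - 26) + 102)*30 + 7318 = (78/(-37) + 102)*30 + 7318 = (78*(-1/37) + 102)*30 + 7318 = (-78/37 + 102)*30 + 7318 = (3696/37)*30 + 7318 = 110880/37 + 7318 = 381646/37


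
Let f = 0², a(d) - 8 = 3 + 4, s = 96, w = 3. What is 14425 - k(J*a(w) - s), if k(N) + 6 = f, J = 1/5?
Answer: 14431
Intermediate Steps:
J = ⅕ ≈ 0.20000
a(d) = 15 (a(d) = 8 + (3 + 4) = 8 + 7 = 15)
f = 0
k(N) = -6 (k(N) = -6 + 0 = -6)
14425 - k(J*a(w) - s) = 14425 - 1*(-6) = 14425 + 6 = 14431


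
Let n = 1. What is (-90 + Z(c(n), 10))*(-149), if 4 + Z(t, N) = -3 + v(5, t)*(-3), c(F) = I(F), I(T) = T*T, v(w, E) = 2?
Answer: 15347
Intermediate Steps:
I(T) = T²
c(F) = F²
Z(t, N) = -13 (Z(t, N) = -4 + (-3 + 2*(-3)) = -4 + (-3 - 6) = -4 - 9 = -13)
(-90 + Z(c(n), 10))*(-149) = (-90 - 13)*(-149) = -103*(-149) = 15347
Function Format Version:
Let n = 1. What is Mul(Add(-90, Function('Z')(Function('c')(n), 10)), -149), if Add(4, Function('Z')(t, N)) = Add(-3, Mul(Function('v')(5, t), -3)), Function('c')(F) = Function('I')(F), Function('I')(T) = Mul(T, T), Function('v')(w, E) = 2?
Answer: 15347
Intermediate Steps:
Function('I')(T) = Pow(T, 2)
Function('c')(F) = Pow(F, 2)
Function('Z')(t, N) = -13 (Function('Z')(t, N) = Add(-4, Add(-3, Mul(2, -3))) = Add(-4, Add(-3, -6)) = Add(-4, -9) = -13)
Mul(Add(-90, Function('Z')(Function('c')(n), 10)), -149) = Mul(Add(-90, -13), -149) = Mul(-103, -149) = 15347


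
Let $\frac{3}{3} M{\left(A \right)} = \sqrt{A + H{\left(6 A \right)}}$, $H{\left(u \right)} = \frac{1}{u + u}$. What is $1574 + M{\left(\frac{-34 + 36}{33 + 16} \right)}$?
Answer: $1574 + \frac{\sqrt{14694}}{84} \approx 1575.4$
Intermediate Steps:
$H{\left(u \right)} = \frac{1}{2 u}$
$M{\left(A \right)} = \sqrt{A + \frac{1}{12 A}}$ ($M{\left(A \right)} = \sqrt{A + \frac{1}{2 \cdot 6 A}} = \sqrt{A + \frac{\frac{1}{6} \frac{1}{A}}{2}} = \sqrt{A + \frac{1}{12 A}}$)
$1574 + M{\left(\frac{-34 + 36}{33 + 16} \right)} = 1574 + \frac{\sqrt{\frac{3}{\left(-34 + 36\right) \frac{1}{33 + 16}} + 36 \frac{-34 + 36}{33 + 16}}}{6} = 1574 + \frac{\sqrt{\frac{3}{2 \cdot \frac{1}{49}} + 36 \cdot \frac{2}{49}}}{6} = 1574 + \frac{\sqrt{\frac{3}{2 \cdot \frac{1}{49}} + 36 \cdot 2 \cdot \frac{1}{49}}}{6} = 1574 + \frac{\sqrt{\frac{3}{\frac{2}{49}} + 36 \cdot \frac{2}{49}}}{6} = 1574 + \frac{\sqrt{3 \cdot \frac{49}{2} + \frac{72}{49}}}{6} = 1574 + \frac{\sqrt{\frac{147}{2} + \frac{72}{49}}}{6} = 1574 + \frac{\sqrt{\frac{7347}{98}}}{6} = 1574 + \frac{\frac{1}{14} \sqrt{14694}}{6} = 1574 + \frac{\sqrt{14694}}{84}$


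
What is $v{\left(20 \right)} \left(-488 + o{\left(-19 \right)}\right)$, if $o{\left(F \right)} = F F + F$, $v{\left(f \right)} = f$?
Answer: $-2920$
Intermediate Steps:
$o{\left(F \right)} = F + F^{2}$ ($o{\left(F \right)} = F^{2} + F = F + F^{2}$)
$v{\left(20 \right)} \left(-488 + o{\left(-19 \right)}\right) = 20 \left(-488 - 19 \left(1 - 19\right)\right) = 20 \left(-488 - -342\right) = 20 \left(-488 + 342\right) = 20 \left(-146\right) = -2920$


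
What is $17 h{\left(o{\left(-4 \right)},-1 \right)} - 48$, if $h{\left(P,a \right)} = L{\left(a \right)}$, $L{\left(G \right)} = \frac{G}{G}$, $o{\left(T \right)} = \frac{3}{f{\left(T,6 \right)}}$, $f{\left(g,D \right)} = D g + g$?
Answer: $-31$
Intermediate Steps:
$f{\left(g,D \right)} = g + D g$
$o{\left(T \right)} = \frac{3}{7 T}$ ($o{\left(T \right)} = \frac{3}{T \left(1 + 6\right)} = \frac{3}{T 7} = \frac{3}{7 T}$)
$L{\left(G \right)} = 1$
$h{\left(P,a \right)} = 1$
$17 h{\left(o{\left(-4 \right)},-1 \right)} - 48 = 17 \cdot 1 - 48 = 17 - 48 = -31$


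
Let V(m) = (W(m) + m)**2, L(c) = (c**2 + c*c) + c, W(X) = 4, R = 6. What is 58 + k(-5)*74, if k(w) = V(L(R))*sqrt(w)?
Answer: 58 + 497576*I*sqrt(5) ≈ 58.0 + 1.1126e+6*I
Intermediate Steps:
L(c) = c + 2*c**2 (L(c) = (c**2 + c**2) + c = 2*c**2 + c = c + 2*c**2)
V(m) = (4 + m)**2
k(w) = 6724*sqrt(w) (k(w) = (4 + 6*(1 + 2*6))**2*sqrt(w) = (4 + 6*(1 + 12))**2*sqrt(w) = (4 + 6*13)**2*sqrt(w) = (4 + 78)**2*sqrt(w) = 82**2*sqrt(w) = 6724*sqrt(w))
58 + k(-5)*74 = 58 + (6724*sqrt(-5))*74 = 58 + (6724*(I*sqrt(5)))*74 = 58 + (6724*I*sqrt(5))*74 = 58 + 497576*I*sqrt(5)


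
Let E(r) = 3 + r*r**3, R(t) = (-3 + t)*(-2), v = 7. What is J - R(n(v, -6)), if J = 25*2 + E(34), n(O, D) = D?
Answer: 1336371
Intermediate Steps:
R(t) = 6 - 2*t
E(r) = 3 + r**4
J = 1336389 (J = 25*2 + (3 + 34**4) = 50 + (3 + 1336336) = 50 + 1336339 = 1336389)
J - R(n(v, -6)) = 1336389 - (6 - 2*(-6)) = 1336389 - (6 + 12) = 1336389 - 1*18 = 1336389 - 18 = 1336371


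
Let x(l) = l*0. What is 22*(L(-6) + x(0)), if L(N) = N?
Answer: -132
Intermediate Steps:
x(l) = 0
22*(L(-6) + x(0)) = 22*(-6 + 0) = 22*(-6) = -132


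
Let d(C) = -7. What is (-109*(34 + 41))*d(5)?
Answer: 57225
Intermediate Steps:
(-109*(34 + 41))*d(5) = -109*(34 + 41)*(-7) = -109*75*(-7) = -8175*(-7) = 57225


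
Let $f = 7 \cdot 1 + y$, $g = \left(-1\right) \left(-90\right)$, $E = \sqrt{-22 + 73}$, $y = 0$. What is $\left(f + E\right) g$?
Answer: $630 + 90 \sqrt{51} \approx 1272.7$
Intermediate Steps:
$E = \sqrt{51} \approx 7.1414$
$g = 90$
$f = 7$ ($f = 7 \cdot 1 + 0 = 7 + 0 = 7$)
$\left(f + E\right) g = \left(7 + \sqrt{51}\right) 90 = 630 + 90 \sqrt{51}$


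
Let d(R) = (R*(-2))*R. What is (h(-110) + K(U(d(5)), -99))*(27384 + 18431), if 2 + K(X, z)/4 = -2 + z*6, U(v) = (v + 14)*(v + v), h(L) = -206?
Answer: -119027370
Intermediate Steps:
d(R) = -2*R² (d(R) = (-2*R)*R = -2*R²)
U(v) = 2*v*(14 + v) (U(v) = (14 + v)*(2*v) = 2*v*(14 + v))
K(X, z) = -16 + 24*z (K(X, z) = -8 + 4*(-2 + z*6) = -8 + 4*(-2 + 6*z) = -8 + (-8 + 24*z) = -16 + 24*z)
(h(-110) + K(U(d(5)), -99))*(27384 + 18431) = (-206 + (-16 + 24*(-99)))*(27384 + 18431) = (-206 + (-16 - 2376))*45815 = (-206 - 2392)*45815 = -2598*45815 = -119027370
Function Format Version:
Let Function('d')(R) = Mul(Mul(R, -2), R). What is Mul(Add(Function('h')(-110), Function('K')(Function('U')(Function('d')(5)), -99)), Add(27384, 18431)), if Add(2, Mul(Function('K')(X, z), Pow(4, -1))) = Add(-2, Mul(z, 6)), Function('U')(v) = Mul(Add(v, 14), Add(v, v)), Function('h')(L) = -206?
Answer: -119027370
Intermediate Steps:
Function('d')(R) = Mul(-2, Pow(R, 2)) (Function('d')(R) = Mul(Mul(-2, R), R) = Mul(-2, Pow(R, 2)))
Function('U')(v) = Mul(2, v, Add(14, v)) (Function('U')(v) = Mul(Add(14, v), Mul(2, v)) = Mul(2, v, Add(14, v)))
Function('K')(X, z) = Add(-16, Mul(24, z)) (Function('K')(X, z) = Add(-8, Mul(4, Add(-2, Mul(z, 6)))) = Add(-8, Mul(4, Add(-2, Mul(6, z)))) = Add(-8, Add(-8, Mul(24, z))) = Add(-16, Mul(24, z)))
Mul(Add(Function('h')(-110), Function('K')(Function('U')(Function('d')(5)), -99)), Add(27384, 18431)) = Mul(Add(-206, Add(-16, Mul(24, -99))), Add(27384, 18431)) = Mul(Add(-206, Add(-16, -2376)), 45815) = Mul(Add(-206, -2392), 45815) = Mul(-2598, 45815) = -119027370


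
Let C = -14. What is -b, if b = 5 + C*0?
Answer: -5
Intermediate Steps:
b = 5 (b = 5 - 14*0 = 5 + 0 = 5)
-b = -1*5 = -5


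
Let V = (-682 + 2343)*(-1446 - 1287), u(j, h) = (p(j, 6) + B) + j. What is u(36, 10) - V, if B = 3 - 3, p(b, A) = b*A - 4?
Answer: 4539761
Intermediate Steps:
p(b, A) = -4 + A*b (p(b, A) = A*b - 4 = -4 + A*b)
B = 0
u(j, h) = -4 + 7*j (u(j, h) = ((-4 + 6*j) + 0) + j = (-4 + 6*j) + j = -4 + 7*j)
V = -4539513 (V = 1661*(-2733) = -4539513)
u(36, 10) - V = (-4 + 7*36) - 1*(-4539513) = (-4 + 252) + 4539513 = 248 + 4539513 = 4539761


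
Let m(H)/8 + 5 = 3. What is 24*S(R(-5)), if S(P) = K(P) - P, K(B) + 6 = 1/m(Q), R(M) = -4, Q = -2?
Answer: -99/2 ≈ -49.500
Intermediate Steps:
m(H) = -16 (m(H) = -40 + 8*3 = -40 + 24 = -16)
K(B) = -97/16 (K(B) = -6 + 1/(-16) = -6 - 1/16 = -97/16)
S(P) = -97/16 - P
24*S(R(-5)) = 24*(-97/16 - 1*(-4)) = 24*(-97/16 + 4) = 24*(-33/16) = -99/2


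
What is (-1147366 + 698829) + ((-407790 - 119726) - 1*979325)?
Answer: -1955378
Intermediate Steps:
(-1147366 + 698829) + ((-407790 - 119726) - 1*979325) = -448537 + (-527516 - 979325) = -448537 - 1506841 = -1955378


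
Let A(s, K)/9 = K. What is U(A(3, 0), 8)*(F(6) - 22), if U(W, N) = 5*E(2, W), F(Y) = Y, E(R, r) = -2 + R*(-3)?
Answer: 640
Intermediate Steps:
E(R, r) = -2 - 3*R
A(s, K) = 9*K
U(W, N) = -40 (U(W, N) = 5*(-2 - 3*2) = 5*(-2 - 6) = 5*(-8) = -40)
U(A(3, 0), 8)*(F(6) - 22) = -40*(6 - 22) = -40*(-16) = 640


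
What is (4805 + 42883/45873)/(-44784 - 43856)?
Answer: -27557831/508272840 ≈ -0.054219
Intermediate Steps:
(4805 + 42883/45873)/(-44784 - 43856) = (4805 + 42883*(1/45873))/(-88640) = (4805 + 42883/45873)*(-1/88640) = (220462648/45873)*(-1/88640) = -27557831/508272840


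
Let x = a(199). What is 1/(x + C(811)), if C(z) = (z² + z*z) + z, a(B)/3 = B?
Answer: 1/1316850 ≈ 7.5939e-7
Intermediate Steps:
a(B) = 3*B
x = 597 (x = 3*199 = 597)
C(z) = z + 2*z² (C(z) = (z² + z²) + z = 2*z² + z = z + 2*z²)
1/(x + C(811)) = 1/(597 + 811*(1 + 2*811)) = 1/(597 + 811*(1 + 1622)) = 1/(597 + 811*1623) = 1/(597 + 1316253) = 1/1316850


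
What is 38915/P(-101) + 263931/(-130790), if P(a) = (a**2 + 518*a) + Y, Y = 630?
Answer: -16039398247/5426084730 ≈ -2.9560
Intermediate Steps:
P(a) = 630 + a**2 + 518*a (P(a) = (a**2 + 518*a) + 630 = 630 + a**2 + 518*a)
38915/P(-101) + 263931/(-130790) = 38915/(630 + (-101)**2 + 518*(-101)) + 263931/(-130790) = 38915/(630 + 10201 - 52318) + 263931*(-1/130790) = 38915/(-41487) - 263931/130790 = 38915*(-1/41487) - 263931/130790 = -38915/41487 - 263931/130790 = -16039398247/5426084730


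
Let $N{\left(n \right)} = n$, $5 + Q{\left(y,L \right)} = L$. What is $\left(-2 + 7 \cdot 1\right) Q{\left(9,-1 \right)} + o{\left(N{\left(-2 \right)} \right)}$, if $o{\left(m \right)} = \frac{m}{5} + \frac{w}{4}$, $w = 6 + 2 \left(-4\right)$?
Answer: $- \frac{309}{10} \approx -30.9$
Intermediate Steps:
$w = -2$ ($w = 6 - 8 = -2$)
$Q{\left(y,L \right)} = -5 + L$
$o{\left(m \right)} = - \frac{1}{2} + \frac{m}{5}$ ($o{\left(m \right)} = \frac{m}{5} - \frac{2}{4} = m \frac{1}{5} - \frac{1}{2} = \frac{m}{5} - \frac{1}{2} = - \frac{1}{2} + \frac{m}{5}$)
$\left(-2 + 7 \cdot 1\right) Q{\left(9,-1 \right)} + o{\left(N{\left(-2 \right)} \right)} = \left(-2 + 7 \cdot 1\right) \left(-5 - 1\right) + \left(- \frac{1}{2} + \frac{1}{5} \left(-2\right)\right) = \left(-2 + 7\right) \left(-6\right) - \frac{9}{10} = 5 \left(-6\right) - \frac{9}{10} = -30 - \frac{9}{10} = - \frac{309}{10}$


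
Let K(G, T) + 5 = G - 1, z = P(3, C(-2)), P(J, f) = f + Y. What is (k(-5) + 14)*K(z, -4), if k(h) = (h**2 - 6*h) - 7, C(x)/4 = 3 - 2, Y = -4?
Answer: -372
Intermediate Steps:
C(x) = 4 (C(x) = 4*(3 - 2) = 4*1 = 4)
P(J, f) = -4 + f (P(J, f) = f - 4 = -4 + f)
z = 0 (z = -4 + 4 = 0)
K(G, T) = -6 + G (K(G, T) = -5 + (G - 1) = -5 + (-1 + G) = -6 + G)
k(h) = -7 + h**2 - 6*h
(k(-5) + 14)*K(z, -4) = ((-7 + (-5)**2 - 6*(-5)) + 14)*(-6 + 0) = ((-7 + 25 + 30) + 14)*(-6) = (48 + 14)*(-6) = 62*(-6) = -372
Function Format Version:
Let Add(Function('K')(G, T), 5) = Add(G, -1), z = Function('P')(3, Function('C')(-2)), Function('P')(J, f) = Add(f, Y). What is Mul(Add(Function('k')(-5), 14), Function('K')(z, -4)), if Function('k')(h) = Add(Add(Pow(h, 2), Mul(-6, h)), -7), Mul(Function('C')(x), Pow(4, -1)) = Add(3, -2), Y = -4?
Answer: -372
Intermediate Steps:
Function('C')(x) = 4 (Function('C')(x) = Mul(4, Add(3, -2)) = Mul(4, 1) = 4)
Function('P')(J, f) = Add(-4, f) (Function('P')(J, f) = Add(f, -4) = Add(-4, f))
z = 0 (z = Add(-4, 4) = 0)
Function('K')(G, T) = Add(-6, G) (Function('K')(G, T) = Add(-5, Add(G, -1)) = Add(-5, Add(-1, G)) = Add(-6, G))
Function('k')(h) = Add(-7, Pow(h, 2), Mul(-6, h))
Mul(Add(Function('k')(-5), 14), Function('K')(z, -4)) = Mul(Add(Add(-7, Pow(-5, 2), Mul(-6, -5)), 14), Add(-6, 0)) = Mul(Add(Add(-7, 25, 30), 14), -6) = Mul(Add(48, 14), -6) = Mul(62, -6) = -372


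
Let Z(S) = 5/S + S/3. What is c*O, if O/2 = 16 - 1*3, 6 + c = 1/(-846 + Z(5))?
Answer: -197379/1265 ≈ -156.03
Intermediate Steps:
Z(S) = 5/S + S/3 (Z(S) = 5/S + S*(⅓) = 5/S + S/3)
c = -15183/2530 (c = -6 + 1/(-846 + (5/5 + (⅓)*5)) = -6 + 1/(-846 + (5*(⅕) + 5/3)) = -6 + 1/(-846 + (1 + 5/3)) = -6 + 1/(-846 + 8/3) = -6 + 1/(-2530/3) = -6 - 3/2530 = -15183/2530 ≈ -6.0012)
O = 26 (O = 2*(16 - 1*3) = 2*(16 - 3) = 2*13 = 26)
c*O = -15183/2530*26 = -197379/1265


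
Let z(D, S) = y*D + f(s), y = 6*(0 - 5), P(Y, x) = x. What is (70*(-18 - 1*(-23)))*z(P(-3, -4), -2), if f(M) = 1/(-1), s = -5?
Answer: 41650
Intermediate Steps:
f(M) = -1
y = -30 (y = 6*(-5) = -30)
z(D, S) = -1 - 30*D (z(D, S) = -30*D - 1 = -1 - 30*D)
(70*(-18 - 1*(-23)))*z(P(-3, -4), -2) = (70*(-18 - 1*(-23)))*(-1 - 30*(-4)) = (70*(-18 + 23))*(-1 + 120) = (70*5)*119 = 350*119 = 41650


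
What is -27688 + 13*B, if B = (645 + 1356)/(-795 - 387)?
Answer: -10917743/394 ≈ -27710.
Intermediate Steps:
B = -667/394 (B = 2001/(-1182) = 2001*(-1/1182) = -667/394 ≈ -1.6929)
-27688 + 13*B = -27688 + 13*(-667/394) = -27688 - 8671/394 = -10917743/394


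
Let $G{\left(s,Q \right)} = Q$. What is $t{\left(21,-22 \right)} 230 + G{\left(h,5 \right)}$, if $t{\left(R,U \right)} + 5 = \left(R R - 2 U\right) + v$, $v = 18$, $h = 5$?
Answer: $114545$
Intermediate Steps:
$t{\left(R,U \right)} = 13 + R^{2} - 2 U$ ($t{\left(R,U \right)} = -5 + \left(\left(R R - 2 U\right) + 18\right) = -5 + \left(\left(R^{2} - 2 U\right) + 18\right) = -5 + \left(18 + R^{2} - 2 U\right) = 13 + R^{2} - 2 U$)
$t{\left(21,-22 \right)} 230 + G{\left(h,5 \right)} = \left(13 + 21^{2} - -44\right) 230 + 5 = \left(13 + 441 + 44\right) 230 + 5 = 498 \cdot 230 + 5 = 114540 + 5 = 114545$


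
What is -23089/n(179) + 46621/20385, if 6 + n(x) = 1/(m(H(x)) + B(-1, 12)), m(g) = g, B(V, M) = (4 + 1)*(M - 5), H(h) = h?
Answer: 100783037453/26153955 ≈ 3853.5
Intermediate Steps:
B(V, M) = -25 + 5*M (B(V, M) = 5*(-5 + M) = -25 + 5*M)
n(x) = -6 + 1/(35 + x) (n(x) = -6 + 1/(x + (-25 + 5*12)) = -6 + 1/(x + (-25 + 60)) = -6 + 1/(x + 35) = -6 + 1/(35 + x))
-23089/n(179) + 46621/20385 = -23089*(35 + 179)/(-209 - 6*179) + 46621/20385 = -23089*214/(-209 - 1074) + 46621*(1/20385) = -23089/((1/214)*(-1283)) + 46621/20385 = -23089/(-1283/214) + 46621/20385 = -23089*(-214/1283) + 46621/20385 = 4941046/1283 + 46621/20385 = 100783037453/26153955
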